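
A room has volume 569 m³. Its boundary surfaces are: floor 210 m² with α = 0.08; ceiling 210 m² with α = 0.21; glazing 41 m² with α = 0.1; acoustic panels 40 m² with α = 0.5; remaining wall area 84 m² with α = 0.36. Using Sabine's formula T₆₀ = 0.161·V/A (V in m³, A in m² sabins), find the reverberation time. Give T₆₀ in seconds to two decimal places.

A = Σ Sᵢαᵢ = 210·0.08 + 210·0.21 + 41·0.1 + 40·0.5 + 84·0.36 = 115.24 m².
T₆₀ = 0.161 × 569 / 115.24 = 0.795 s.

0.79 s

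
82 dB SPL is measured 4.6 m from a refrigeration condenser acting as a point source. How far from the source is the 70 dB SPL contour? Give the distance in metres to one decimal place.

18.3 m

For a point source L₁ − L₂ = 20·log₁₀(r₂/r₁), so r₂ = r₁·10^((L₁−L₂)/20).
r₂ = 4.6·10^((82−70)/20) = 4.6·10^(12.0/20) = 18.31 m.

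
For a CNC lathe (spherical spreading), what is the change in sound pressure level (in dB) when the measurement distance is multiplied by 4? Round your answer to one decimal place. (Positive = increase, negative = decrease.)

-12.0 dB

Point-source spreading: ΔL = −20·log₁₀(r₂/r₁).
ΔL = −20·log₁₀(4) = -12.04 dB.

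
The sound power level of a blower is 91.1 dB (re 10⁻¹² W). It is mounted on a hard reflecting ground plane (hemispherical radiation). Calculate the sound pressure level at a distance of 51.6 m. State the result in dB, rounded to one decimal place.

48.9 dB

Free-field hemispherical radiation: L_p = L_w − 10·log₁₀(2π·r²), r = 51.6 m.
2π·r² = 1.673e+04 m², 10·log₁₀ of that is 42.235 dB.
L_p = 91.1 − 42.235 = 48.87 dB.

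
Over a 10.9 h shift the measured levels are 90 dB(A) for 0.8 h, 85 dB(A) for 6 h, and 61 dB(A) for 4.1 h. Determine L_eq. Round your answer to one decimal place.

L_eq = 10·log₁₀[(1/T)·Σ tᵢ·10^(Lᵢ/10)] with T = 10.9 h.
Σ tᵢ·10^(Lᵢ/10) = 0.8·10^(90/10) + 6·10^(85/10) + 4.1·10^(61/10) = 2.703e+09.
L_eq = 10·log₁₀(2.703e+09/10.9) = 83.94 dB(A).

83.9 dB(A)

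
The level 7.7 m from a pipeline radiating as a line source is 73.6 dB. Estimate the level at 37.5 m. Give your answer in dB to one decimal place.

Line-source attenuation: ΔL = 10·log₁₀(r₂/r₁) = 10·log₁₀(37.5/7.7) = 6.875 dB.
L₂ = 73.6 − 10·log₁₀(37.5/7.7) = 73.6 − 6.875 = 66.72 dB.

66.7 dB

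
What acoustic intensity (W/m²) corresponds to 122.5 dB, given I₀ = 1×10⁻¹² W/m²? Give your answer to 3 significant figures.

I = I₀·10^(L/10) = 10⁻¹² × 10^(122.5/10) = 10^(0.250).

1.78 W/m²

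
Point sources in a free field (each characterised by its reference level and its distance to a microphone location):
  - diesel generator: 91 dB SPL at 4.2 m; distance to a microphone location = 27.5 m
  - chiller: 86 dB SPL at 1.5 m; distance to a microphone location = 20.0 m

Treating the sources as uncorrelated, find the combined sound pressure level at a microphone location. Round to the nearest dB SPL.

75 dB SPL

Apply inverse-square spreading to bring every level to the receiver, then sum 10^(L/10).
diesel generator: 91 − 20·log₁₀(27.5/4.2) = 91 − 16.32 = 74.68 dB SPL.
chiller: 86 − 20·log₁₀(20.0/1.5) = 86 − 22.50 = 63.50 dB SPL.
Σ 10^(L/10) = 3.160e+07 → L_total = 10·log₁₀(3.160e+07) = 75.00 dB SPL.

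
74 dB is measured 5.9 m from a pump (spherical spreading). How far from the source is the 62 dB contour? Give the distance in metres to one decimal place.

23.5 m

For a point source L₁ − L₂ = 20·log₁₀(r₂/r₁), so r₂ = r₁·10^((L₁−L₂)/20).
r₂ = 5.9·10^((74−62)/20) = 5.9·10^(12.0/20) = 23.49 m.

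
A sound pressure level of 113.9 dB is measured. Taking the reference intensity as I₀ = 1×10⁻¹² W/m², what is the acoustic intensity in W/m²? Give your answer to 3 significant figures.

I = I₀·10^(L/10) = 10⁻¹² × 10^(113.9/10) = 10^(-0.610).

0.245 W/m²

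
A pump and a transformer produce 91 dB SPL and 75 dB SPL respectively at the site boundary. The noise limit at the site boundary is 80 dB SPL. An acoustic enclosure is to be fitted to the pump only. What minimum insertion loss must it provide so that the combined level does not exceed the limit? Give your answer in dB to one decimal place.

Everything except the pump sums to 10^(75/10) = 3.162e+07 in linear terms, 75.00 dB SPL.
To meet 80 dB SPL overall, the treated pump may contribute at most 10^(80/10) − 3.162e+07 = 6.838e+07, i.e. 78.35 dB SPL.
So the pump must be reduced from 91 to 78.35 dB SPL: IL = 12.65 dB.

12.7 dB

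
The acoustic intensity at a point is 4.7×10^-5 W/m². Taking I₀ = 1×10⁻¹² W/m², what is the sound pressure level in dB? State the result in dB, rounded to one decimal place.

L = 10·log₁₀(I/I₀) = 10·log₁₀(4.7×10^-5/10⁻¹²) = 10·log₁₀(4.7×10^7).
L = 10·(0.6721 + 7) = 76.72 dB.

76.7 dB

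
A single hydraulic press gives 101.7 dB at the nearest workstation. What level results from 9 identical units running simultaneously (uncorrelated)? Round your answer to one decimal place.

111.2 dB

With 9 equal, uncorrelated contributions the intensity is 9× that of one unit, giving a rise of 10·log₁₀ 9.
L_total = 101.7 + 10·log₁₀(9) = 101.7 + 9.542 = 111.24 dB.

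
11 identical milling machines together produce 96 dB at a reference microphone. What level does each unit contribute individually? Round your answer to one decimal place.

Dividing the total intensity by 11 lowers the level by 10·log₁₀ 11 = 10.414 dB: L₁ = 96 − 10.414.

85.6 dB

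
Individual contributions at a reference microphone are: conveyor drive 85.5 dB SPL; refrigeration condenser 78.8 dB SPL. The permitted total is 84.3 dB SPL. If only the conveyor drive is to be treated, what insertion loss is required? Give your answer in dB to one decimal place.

The untreated sources together contribute 10^(78.8/10) = 7.586e+07, i.e. 78.80 dB SPL.
To meet 84.3 dB SPL overall, the treated conveyor drive may contribute at most 10^(84.3/10) − 7.586e+07 = 1.933e+08, i.e. 82.86 dB SPL.
So the conveyor drive must be reduced from 85.5 to 82.86 dB SPL: IL = 2.64 dB.

2.6 dB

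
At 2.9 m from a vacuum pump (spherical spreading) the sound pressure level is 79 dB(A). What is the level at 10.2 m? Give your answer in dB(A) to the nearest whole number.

Spherical spreading from a point source gives a 20·log₁₀(r₂/r₁) drop.
L₂ = 79 − 20·log₁₀(10.2/2.9) = 79 − 10.924 = 68.08 dB(A).

68 dB(A)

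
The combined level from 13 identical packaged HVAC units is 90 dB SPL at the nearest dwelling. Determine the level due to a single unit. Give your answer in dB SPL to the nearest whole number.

79 dB SPL

For N identical incoherent sources L_total = L₁ + 10·log₁₀ N, so L₁ = 90 − 10·log₁₀(13) = 90 − 11.139.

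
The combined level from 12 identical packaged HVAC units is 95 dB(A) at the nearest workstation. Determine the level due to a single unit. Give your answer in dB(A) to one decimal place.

84.2 dB(A)

12 equal contributions raise the level by 10·log₁₀ 12 = 10.792 dB, so each unit alone gives 95 − 10.792.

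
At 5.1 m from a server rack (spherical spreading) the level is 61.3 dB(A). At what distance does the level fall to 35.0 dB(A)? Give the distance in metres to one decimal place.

105.3 m

The 26.3 dB drop corresponds to a distance ratio of 10^(26.3/20) for a point source.
r₂ = 5.1·10^((61.3−35.0)/20) = 5.1·10^(26.3/20) = 105.33 m.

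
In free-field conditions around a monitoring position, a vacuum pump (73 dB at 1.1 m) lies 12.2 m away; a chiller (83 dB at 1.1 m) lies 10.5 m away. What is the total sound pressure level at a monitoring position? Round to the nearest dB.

64 dB

First find each source's level at the receiver (point-source: −20·log₁₀(r/r_ref)), then combine on an intensity basis.
vacuum pump: 73 − 20·log₁₀(12.2/1.1) = 73 − 20.90 = 52.10 dB.
chiller: 83 − 20·log₁₀(10.5/1.1) = 83 − 19.60 = 63.40 dB.
Σ 10^(L/10) = 2.352e+06 → L_total = 10·log₁₀(2.352e+06) = 63.71 dB.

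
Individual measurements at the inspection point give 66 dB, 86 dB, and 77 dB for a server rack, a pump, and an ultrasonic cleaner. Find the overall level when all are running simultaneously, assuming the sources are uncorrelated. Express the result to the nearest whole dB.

For uncorrelated sources the intensities add, so convert each level to linear form, sum, and take 10·log₁₀ of the total.
Σ 10^(L/10) = 10^(66/10) + 10^(86/10) + 10^(77/10) = 4.522e+08.
L_total = 10·log₁₀(4.522e+08) = 86.55 dB.

87 dB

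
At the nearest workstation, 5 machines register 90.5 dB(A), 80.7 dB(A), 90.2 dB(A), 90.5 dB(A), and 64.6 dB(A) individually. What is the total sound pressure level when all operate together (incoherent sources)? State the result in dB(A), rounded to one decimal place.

For uncorrelated sources the intensities add, so convert each level to linear form, sum, and take 10·log₁₀ of the total.
Σ 10^(L/10) = 10^(90.5/10) + 10^(80.7/10) + 10^(90.2/10) + 10^(90.5/10) + 10^(64.6/10) = 3.412e+09.
L_total = 10·log₁₀(3.412e+09) = 95.33 dB(A).

95.3 dB(A)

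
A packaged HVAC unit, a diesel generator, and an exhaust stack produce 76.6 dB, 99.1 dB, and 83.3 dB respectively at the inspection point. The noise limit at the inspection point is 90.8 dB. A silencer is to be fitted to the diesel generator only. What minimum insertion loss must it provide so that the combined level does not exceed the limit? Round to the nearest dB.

9 dB

Everything except the diesel generator sums to 10^(76.6/10) + 10^(83.3/10) = 2.595e+08 in linear terms, 84.14 dB.
To meet 90.8 dB overall, the treated diesel generator may contribute at most 10^(90.8/10) − 2.595e+08 = 9.428e+08, i.e. 89.74 dB.
So the diesel generator must be reduced from 99.1 to 89.74 dB: IL = 9.36 dB.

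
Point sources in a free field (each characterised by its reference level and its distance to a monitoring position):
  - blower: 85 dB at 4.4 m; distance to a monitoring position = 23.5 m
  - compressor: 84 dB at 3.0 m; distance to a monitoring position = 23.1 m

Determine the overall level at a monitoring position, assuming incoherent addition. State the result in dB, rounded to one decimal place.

71.9 dB

Propagate each source to the receiver with L = L_ref − 20·log₁₀(r/r_ref), then add intensities.
blower: 85 − 20·log₁₀(23.5/4.4) = 85 − 14.55 = 70.45 dB.
compressor: 84 − 20·log₁₀(23.1/3.0) = 84 − 17.73 = 66.27 dB.
Σ 10^(L/10) = 1.532e+07 → L_total = 10·log₁₀(1.532e+07) = 71.85 dB.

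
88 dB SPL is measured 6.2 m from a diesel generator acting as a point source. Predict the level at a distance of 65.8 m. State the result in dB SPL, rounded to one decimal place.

Spherical spreading from a point source gives a 20·log₁₀(r₂/r₁) drop.
L₂ = 88 − 20·log₁₀(65.8/6.2) = 88 − 20.517 = 67.48 dB SPL.

67.5 dB SPL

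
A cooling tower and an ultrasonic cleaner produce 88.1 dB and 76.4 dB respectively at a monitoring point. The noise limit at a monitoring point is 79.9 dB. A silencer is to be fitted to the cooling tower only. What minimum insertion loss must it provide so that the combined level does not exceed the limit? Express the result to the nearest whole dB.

Fixed contribution from the other source: Σ 10^(L/10) = 10^(76.4/10) = 4.365e+07 (76.40 dB).
The limit corresponds to 10^(79.9/10) = 9.772e+07; subtracting the fixed part leaves 5.407e+07 for the cooling tower, i.e. 77.33 dB.
So the cooling tower must be reduced from 88.1 to 77.33 dB: IL = 10.77 dB.

11 dB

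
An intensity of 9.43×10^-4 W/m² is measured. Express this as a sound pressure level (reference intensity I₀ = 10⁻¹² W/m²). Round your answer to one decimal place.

89.7 dB

L = 10·log₁₀(I/I₀) = 10·log₁₀(9.43×10^-4/10⁻¹²) = 10·log₁₀(9.43×10^8).
L = 10·(0.9745 + 8) = 89.75 dB.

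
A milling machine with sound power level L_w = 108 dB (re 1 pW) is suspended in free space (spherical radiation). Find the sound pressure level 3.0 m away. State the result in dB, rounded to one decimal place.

Free-field spherical radiation: L_p = L_w − 10·log₁₀(4π·r²), r = 3.0 m.
4π·r² = 113.1 m², 10·log₁₀ of that is 20.535 dB.
L_p = 108 − 20.535 = 87.47 dB.

87.5 dB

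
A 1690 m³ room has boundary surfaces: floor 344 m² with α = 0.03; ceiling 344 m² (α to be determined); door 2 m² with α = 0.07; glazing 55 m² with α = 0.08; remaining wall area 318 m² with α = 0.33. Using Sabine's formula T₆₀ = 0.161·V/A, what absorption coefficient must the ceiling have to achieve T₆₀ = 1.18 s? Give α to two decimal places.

0.32

From T₆₀ = 0.161·V/A, the target T₆₀ = 1.18 s needs A = 0.161·1690/1.18 = 230.58 m².
Absorption from the other surfaces = 344·0.03 + 2·0.07 + 55·0.08 + 318·0.33 = 119.80 m², so the ceiling must supply 110.78 m² over 344 m².
α = 110.78/344 = 0.322.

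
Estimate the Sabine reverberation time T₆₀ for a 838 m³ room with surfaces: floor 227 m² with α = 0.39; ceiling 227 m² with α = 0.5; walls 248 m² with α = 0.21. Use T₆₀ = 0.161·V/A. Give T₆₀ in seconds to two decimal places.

0.53 s

A = Σ Sᵢαᵢ = 227·0.39 + 227·0.5 + 248·0.21 = 254.11 m².
T₆₀ = 0.161·V/A = 0.161·838/254.11 = 0.531 s.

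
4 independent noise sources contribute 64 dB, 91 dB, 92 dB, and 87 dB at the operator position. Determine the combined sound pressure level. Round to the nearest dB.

For uncorrelated sources the intensities add, so convert each level to linear form, sum, and take 10·log₁₀ of the total.
Σ 10^(L/10) = 10^(64/10) + 10^(91/10) + 10^(92/10) + 10^(87/10) = 3.348e+09.
L_total = 10·log₁₀(3.348e+09) = 95.25 dB.

95 dB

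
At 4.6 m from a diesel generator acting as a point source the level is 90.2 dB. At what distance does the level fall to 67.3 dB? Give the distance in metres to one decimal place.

The 22.9 dB drop corresponds to a distance ratio of 10^(22.9/20) for a point source.
r₂ = 4.6·10^((90.2−67.3)/20) = 4.6·10^(22.9/20) = 64.23 m.

64.2 m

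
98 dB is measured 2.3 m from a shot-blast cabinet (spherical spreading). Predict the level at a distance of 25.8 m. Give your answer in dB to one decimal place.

77.0 dB

Spherical spreading from a point source gives a 20·log₁₀(r₂/r₁) drop.
L₂ = 98 − 20·log₁₀(25.8/2.3) = 98 − 20.998 = 77.00 dB.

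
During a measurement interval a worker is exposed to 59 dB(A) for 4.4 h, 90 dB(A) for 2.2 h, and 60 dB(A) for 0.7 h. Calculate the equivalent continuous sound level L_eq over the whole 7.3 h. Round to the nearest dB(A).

85 dB(A)

Weight each interval's intensity by its duration and average over T = 7.3 h:
Σ tᵢ·10^(Lᵢ/10) = 4.4·10^(59/10) + 2.2·10^(90/10) + 0.7·10^(60/10) = 2.204e+09.
L_eq = 10·log₁₀(2.204e+09/7.3) = 84.80 dB(A).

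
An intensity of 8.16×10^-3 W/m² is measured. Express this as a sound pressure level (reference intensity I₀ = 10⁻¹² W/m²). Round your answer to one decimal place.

99.1 dB

L = 10·log₁₀(I/I₀) = 10·log₁₀(8.16×10^-3/10⁻¹²) = 10·log₁₀(8.16×10^9).
L = 10·(0.9117 + 9) = 99.12 dB.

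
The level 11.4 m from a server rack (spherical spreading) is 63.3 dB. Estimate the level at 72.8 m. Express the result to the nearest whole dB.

47 dB

For a point source, L₂ = L₁ − 20·log₁₀(r₂/r₁).
L₂ = 63.3 − 20·log₁₀(72.8/11.4) = 63.3 − 16.105 = 47.20 dB.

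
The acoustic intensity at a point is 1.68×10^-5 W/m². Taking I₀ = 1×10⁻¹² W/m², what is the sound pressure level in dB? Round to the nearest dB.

Dividing by I₀ shifts the exponent by 12: I/I₀ = 1.68×10^7.
L = 10·(0.2253 + 7) = 72.25 dB.

72 dB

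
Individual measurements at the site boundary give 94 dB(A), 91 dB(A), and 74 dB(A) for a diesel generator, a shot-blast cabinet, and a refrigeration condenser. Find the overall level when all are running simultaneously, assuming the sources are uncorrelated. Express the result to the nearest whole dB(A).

96 dB(A)

For uncorrelated sources the intensities add, so convert each level to linear form, sum, and take 10·log₁₀ of the total.
Σ 10^(L/10) = 10^(94/10) + 10^(91/10) + 10^(74/10) = 3.796e+09.
L_total = 10·log₁₀(3.796e+09) = 95.79 dB(A).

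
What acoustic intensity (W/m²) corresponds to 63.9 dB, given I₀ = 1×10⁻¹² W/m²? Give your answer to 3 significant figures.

L = 10·log₁₀(I/I₀) ⇒ I = I₀·10^(L/10) = 10⁻¹² × 10^6.39.

2.45e-06 W/m²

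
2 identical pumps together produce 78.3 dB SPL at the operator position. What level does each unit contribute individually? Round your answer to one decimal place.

For N identical incoherent sources L_total = L₁ + 10·log₁₀ N, so L₁ = 78.3 − 10·log₁₀(2) = 78.3 − 3.010.

75.3 dB SPL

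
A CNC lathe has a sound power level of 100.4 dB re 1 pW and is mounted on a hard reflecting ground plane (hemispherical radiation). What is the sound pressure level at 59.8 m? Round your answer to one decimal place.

L_p = L_w − 10·log₁₀(2π·r²) with r = 59.8 m.
2π·r² = 2.247e+04 m², 10·log₁₀ of that is 43.516 dB.
L_p = 100.4 − 43.516 = 56.88 dB.

56.9 dB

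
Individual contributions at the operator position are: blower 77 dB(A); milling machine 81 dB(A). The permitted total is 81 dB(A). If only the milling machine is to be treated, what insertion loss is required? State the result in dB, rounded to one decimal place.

Everything except the milling machine sums to 10^(77/10) = 5.012e+07 in linear terms, 77.00 dB(A).
To meet 81 dB(A) overall, the treated milling machine may contribute at most 10^(81/10) − 5.012e+07 = 7.577e+07, i.e. 78.80 dB(A).
So the milling machine must be reduced from 81 to 78.80 dB(A): IL = 2.20 dB.

2.2 dB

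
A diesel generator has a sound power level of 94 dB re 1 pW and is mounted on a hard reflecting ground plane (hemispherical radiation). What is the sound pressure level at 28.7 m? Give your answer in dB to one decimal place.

56.9 dB

L_p = L_w − 10·log₁₀(2π·r²) with r = 28.7 m.
2π·r² = 5175 m², 10·log₁₀ of that is 37.139 dB.
L_p = 94 − 37.139 = 56.86 dB.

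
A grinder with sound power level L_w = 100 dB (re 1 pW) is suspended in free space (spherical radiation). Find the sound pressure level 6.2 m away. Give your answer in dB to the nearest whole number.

The power spreads over a sphere of area 4π·r², so L_p = L_w − 10·log₁₀(4π·r²).
4π·r² = 483.1 m², 10·log₁₀ of that is 26.840 dB.
L_p = 100 − 26.840 = 73.16 dB.

73 dB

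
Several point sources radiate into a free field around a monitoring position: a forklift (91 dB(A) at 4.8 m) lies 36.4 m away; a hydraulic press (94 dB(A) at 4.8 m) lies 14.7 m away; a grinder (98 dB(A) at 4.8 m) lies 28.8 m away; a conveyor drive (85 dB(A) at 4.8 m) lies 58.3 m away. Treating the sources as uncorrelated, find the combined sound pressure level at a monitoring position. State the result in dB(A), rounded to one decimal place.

First find each source's level at the receiver (point-source: −20·log₁₀(r/r_ref)), then combine on an intensity basis.
forklift: 91 − 20·log₁₀(36.4/4.8) = 91 − 17.60 = 73.40 dB(A).
hydraulic press: 94 − 20·log₁₀(14.7/4.8) = 94 − 9.72 = 84.28 dB(A).
grinder: 98 − 20·log₁₀(28.8/4.8) = 98 − 15.56 = 82.44 dB(A).
conveyor drive: 85 − 20·log₁₀(58.3/4.8) = 85 − 21.69 = 63.31 dB(A).
Σ 10^(L/10) = 4.671e+08 → L_total = 10·log₁₀(4.671e+08) = 86.69 dB(A).

86.7 dB(A)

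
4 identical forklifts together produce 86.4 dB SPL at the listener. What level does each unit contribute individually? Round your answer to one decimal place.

4 equal contributions raise the level by 10·log₁₀ 4 = 6.021 dB, so each unit alone gives 86.4 − 6.021.

80.4 dB SPL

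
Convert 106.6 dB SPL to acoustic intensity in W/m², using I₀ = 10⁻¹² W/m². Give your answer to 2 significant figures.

0.046 W/m²

L = 10·log₁₀(I/I₀) ⇒ I = I₀·10^(L/10) = 10⁻¹² × 10^10.66.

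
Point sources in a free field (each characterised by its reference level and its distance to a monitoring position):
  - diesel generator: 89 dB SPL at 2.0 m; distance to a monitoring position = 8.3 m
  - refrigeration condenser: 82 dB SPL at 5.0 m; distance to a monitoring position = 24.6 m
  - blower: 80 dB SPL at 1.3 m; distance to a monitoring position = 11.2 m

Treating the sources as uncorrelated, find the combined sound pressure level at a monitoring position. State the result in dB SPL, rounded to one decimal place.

Apply inverse-square spreading to bring every level to the receiver, then sum 10^(L/10).
diesel generator: 89 − 20·log₁₀(8.3/2.0) = 89 − 12.36 = 76.64 dB SPL.
refrigeration condenser: 82 − 20·log₁₀(24.6/5.0) = 82 − 13.84 = 68.16 dB SPL.
blower: 80 − 20·log₁₀(11.2/1.3) = 80 − 18.71 = 61.29 dB SPL.
Σ 10^(L/10) = 5.402e+07 → L_total = 10·log₁₀(5.402e+07) = 77.33 dB SPL.

77.3 dB SPL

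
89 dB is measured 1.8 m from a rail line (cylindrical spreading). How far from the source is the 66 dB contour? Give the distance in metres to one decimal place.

For a line source L₁ − L₂ = 10·log₁₀(r₂/r₁), so r₂ = r₁·10^((L₁−L₂)/10).
r₂ = 1.8·10^((89−66)/10) = 1.8·10^(23.0/10) = 359.15 m.

359.1 m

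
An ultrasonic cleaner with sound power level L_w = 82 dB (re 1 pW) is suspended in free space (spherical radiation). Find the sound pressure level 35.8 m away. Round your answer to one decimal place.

The power spreads over a sphere of area 4π·r², so L_p = L_w − 10·log₁₀(4π·r²).
4π·r² = 1.611e+04 m², 10·log₁₀ of that is 42.070 dB.
L_p = 82 − 42.070 = 39.93 dB.

39.9 dB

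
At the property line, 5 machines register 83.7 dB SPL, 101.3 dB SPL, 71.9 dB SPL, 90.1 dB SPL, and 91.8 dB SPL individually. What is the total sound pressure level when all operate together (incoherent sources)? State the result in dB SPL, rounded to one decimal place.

Incoherent sources combine by intensity addition: L_total = 10·log₁₀(Σ 10^(L_i/10)).
Σ 10^(L/10) = 10^(83.7/10) + 10^(101.3/10) + 10^(71.9/10) + 10^(90.1/10) + 10^(91.8/10) = 1.628e+10.
L_total = 10·log₁₀(1.628e+10) = 102.12 dB SPL.

102.1 dB SPL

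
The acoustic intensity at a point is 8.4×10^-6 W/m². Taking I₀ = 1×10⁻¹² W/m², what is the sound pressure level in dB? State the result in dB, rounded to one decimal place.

69.2 dB

I/I₀ = 8.4×10^-6/10⁻¹² = 8.4×10^6, and L = 10·log₁₀(I/I₀).
L = 10·(0.9243 + 6) = 69.24 dB.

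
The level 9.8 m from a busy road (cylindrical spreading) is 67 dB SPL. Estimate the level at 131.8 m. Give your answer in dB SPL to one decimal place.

55.7 dB SPL

Cylindrical spreading from a line source gives a 10·log₁₀(r₂/r₁) drop.
L₂ = 67 − 10·log₁₀(131.8/9.8) = 67 − 11.287 = 55.71 dB SPL.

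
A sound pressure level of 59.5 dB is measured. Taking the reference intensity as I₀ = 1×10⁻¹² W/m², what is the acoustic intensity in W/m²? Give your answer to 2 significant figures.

8.9e-07 W/m²

I/I₀ = 10^(59.5/10) = 8.913e+05, so I = 8.913e+05 × 10⁻¹² W/m².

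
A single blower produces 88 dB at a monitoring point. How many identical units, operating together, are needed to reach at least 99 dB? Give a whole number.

13

Need L₁ + 10·log₁₀ N ≥ 99, i.e. log₁₀ N ≥ 1.10.
N ≥ 10^(11.0/10) = 12.589, so N = 13.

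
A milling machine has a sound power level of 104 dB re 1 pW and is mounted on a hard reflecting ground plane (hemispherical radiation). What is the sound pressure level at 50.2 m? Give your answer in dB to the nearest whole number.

62 dB

L_p = L_w − 10·log₁₀(2π·r²) with r = 50.2 m.
2π·r² = 1.583e+04 m², 10·log₁₀ of that is 41.996 dB.
L_p = 104 − 41.996 = 62.00 dB.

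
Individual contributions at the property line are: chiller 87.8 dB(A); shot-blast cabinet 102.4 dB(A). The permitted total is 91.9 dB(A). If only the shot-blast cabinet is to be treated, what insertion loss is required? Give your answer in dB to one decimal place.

12.6 dB

Everything except the shot-blast cabinet sums to 10^(87.8/10) = 6.026e+08 in linear terms, 87.80 dB(A).
The limit corresponds to 10^(91.9/10) = 1.549e+09; subtracting the fixed part leaves 9.463e+08 for the shot-blast cabinet, i.e. 89.76 dB(A).
Required insertion loss = 102.4 − 89.76 = 12.64 dB.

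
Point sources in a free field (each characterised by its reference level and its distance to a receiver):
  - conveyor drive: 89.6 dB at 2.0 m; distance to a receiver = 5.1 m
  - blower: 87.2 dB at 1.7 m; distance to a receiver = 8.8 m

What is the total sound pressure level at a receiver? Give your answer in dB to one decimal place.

82.0 dB

First find each source's level at the receiver (point-source: −20·log₁₀(r/r_ref)), then combine on an intensity basis.
conveyor drive: 89.6 − 20·log₁₀(5.1/2.0) = 89.6 − 8.13 = 81.47 dB.
blower: 87.2 − 20·log₁₀(8.8/1.7) = 87.2 − 14.28 = 72.92 dB.
Σ 10^(L/10) = 1.598e+08 → L_total = 10·log₁₀(1.598e+08) = 82.04 dB.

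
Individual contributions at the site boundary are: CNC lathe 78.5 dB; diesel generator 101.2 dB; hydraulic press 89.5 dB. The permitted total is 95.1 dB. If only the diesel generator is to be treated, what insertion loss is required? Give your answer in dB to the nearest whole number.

8 dB

Fixed contribution from the other sources: Σ 10^(L/10) = 10^(78.5/10) + 10^(89.5/10) = 9.620e+08 (89.83 dB).
To meet 95.1 dB overall, the treated diesel generator may contribute at most 10^(95.1/10) − 9.620e+08 = 2.274e+09, i.e. 93.57 dB.
So the diesel generator must be reduced from 101.2 to 93.57 dB: IL = 7.63 dB.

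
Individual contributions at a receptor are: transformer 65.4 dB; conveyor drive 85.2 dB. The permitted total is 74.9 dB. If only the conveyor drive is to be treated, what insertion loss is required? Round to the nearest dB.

Everything except the conveyor drive sums to 10^(65.4/10) = 3.467e+06 in linear terms, 65.40 dB.
The limit corresponds to 10^(74.9/10) = 3.090e+07; subtracting the fixed part leaves 2.744e+07 for the conveyor drive, i.e. 74.38 dB.
So the conveyor drive must be reduced from 85.2 to 74.38 dB: IL = 10.82 dB.

11 dB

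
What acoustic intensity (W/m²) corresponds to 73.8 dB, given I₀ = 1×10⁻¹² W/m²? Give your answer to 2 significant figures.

L = 10·log₁₀(I/I₀) ⇒ I = I₀·10^(L/10) = 10⁻¹² × 10^7.38.

2.4e-05 W/m²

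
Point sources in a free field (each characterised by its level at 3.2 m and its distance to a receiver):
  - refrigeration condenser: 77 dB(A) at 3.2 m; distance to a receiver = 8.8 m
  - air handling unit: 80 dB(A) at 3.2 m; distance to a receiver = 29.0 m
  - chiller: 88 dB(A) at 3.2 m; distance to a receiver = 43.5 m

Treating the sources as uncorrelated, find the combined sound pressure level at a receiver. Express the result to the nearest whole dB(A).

71 dB(A)

First find each source's level at the receiver (point-source: −20·log₁₀(r/r_ref)), then combine on an intensity basis.
refrigeration condenser: 77 − 20·log₁₀(8.8/3.2) = 77 − 8.79 = 68.21 dB(A).
air handling unit: 80 − 20·log₁₀(29.0/3.2) = 80 − 19.14 = 60.86 dB(A).
chiller: 88 − 20·log₁₀(43.5/3.2) = 88 − 22.67 = 65.33 dB(A).
Σ 10^(L/10) = 1.126e+07 → L_total = 10·log₁₀(1.126e+07) = 70.52 dB(A).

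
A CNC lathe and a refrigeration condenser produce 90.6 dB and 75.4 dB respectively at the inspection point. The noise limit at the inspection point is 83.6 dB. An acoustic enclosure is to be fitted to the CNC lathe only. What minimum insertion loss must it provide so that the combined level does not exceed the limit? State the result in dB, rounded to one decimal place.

7.7 dB

Fixed contribution from the other source: Σ 10^(L/10) = 10^(75.4/10) = 3.467e+07 (75.40 dB).
The limit corresponds to 10^(83.6/10) = 2.291e+08; subtracting the fixed part leaves 1.944e+08 for the CNC lathe, i.e. 82.89 dB.
So the CNC lathe must be reduced from 90.6 to 82.89 dB: IL = 7.71 dB.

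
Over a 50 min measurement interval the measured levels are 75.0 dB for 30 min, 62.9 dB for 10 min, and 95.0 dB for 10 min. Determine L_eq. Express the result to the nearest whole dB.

The energy average is taken in the linear domain: L_eq = 10·log₁₀[(Σ tᵢ·10^(Lᵢ/10))/T], T = 50 min.
Σ tᵢ·10^(Lᵢ/10) = 30·10^(75.0/10) + 10·10^(62.9/10) + 10·10^(95.0/10) = 3.259e+10.
L_eq = 10·log₁₀(3.259e+10/50) = 88.14 dB.

88 dB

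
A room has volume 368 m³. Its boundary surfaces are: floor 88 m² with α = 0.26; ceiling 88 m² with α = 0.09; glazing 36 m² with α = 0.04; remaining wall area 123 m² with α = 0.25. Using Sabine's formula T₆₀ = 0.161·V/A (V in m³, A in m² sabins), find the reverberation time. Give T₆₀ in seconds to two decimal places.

0.94 s

Summing Sᵢαᵢ: 88·0.26 + 88·0.09 + 36·0.04 + 123·0.25 = 62.99 m².
T₆₀ = 0.161·V/A = 0.161·368/62.99 = 0.941 s.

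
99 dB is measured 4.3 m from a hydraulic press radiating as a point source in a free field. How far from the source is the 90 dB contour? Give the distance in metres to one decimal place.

For a point source L₁ − L₂ = 20·log₁₀(r₂/r₁), so r₂ = r₁·10^((L₁−L₂)/20).
r₂ = 4.3·10^((99−90)/20) = 4.3·10^(9.0/20) = 12.12 m.

12.1 m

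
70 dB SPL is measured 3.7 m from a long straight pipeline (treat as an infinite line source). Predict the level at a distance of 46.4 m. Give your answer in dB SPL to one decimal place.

Line-source attenuation: ΔL = 10·log₁₀(r₂/r₁) = 10·log₁₀(46.4/3.7) = 10.983 dB.
L₂ = 70 − 10·log₁₀(46.4/3.7) = 70 − 10.983 = 59.02 dB SPL.

59.0 dB SPL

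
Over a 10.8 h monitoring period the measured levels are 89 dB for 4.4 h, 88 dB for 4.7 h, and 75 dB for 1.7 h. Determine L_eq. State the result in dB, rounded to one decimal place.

87.8 dB

Weight each interval's intensity by its duration and average over T = 10.8 h:
Σ tᵢ·10^(Lᵢ/10) = 4.4·10^(89/10) + 4.7·10^(88/10) + 1.7·10^(75/10) = 6.514e+09.
L_eq = 10·log₁₀(6.514e+09/10.8) = 87.80 dB.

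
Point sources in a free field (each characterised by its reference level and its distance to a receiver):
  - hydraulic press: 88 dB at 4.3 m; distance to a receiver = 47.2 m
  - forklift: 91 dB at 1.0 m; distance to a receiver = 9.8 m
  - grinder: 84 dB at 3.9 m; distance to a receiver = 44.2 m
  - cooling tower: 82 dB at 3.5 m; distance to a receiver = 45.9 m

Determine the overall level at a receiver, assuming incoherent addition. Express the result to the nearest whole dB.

Propagate each source to the receiver with L = L_ref − 20·log₁₀(r/r_ref), then add intensities.
hydraulic press: 88 − 20·log₁₀(47.2/4.3) = 88 − 20.81 = 67.19 dB.
forklift: 91 − 20·log₁₀(9.8/1.0) = 91 − 19.82 = 71.18 dB.
grinder: 84 − 20·log₁₀(44.2/3.9) = 84 − 21.09 = 62.91 dB.
cooling tower: 82 − 20·log₁₀(45.9/3.5) = 82 − 22.35 = 59.65 dB.
Σ 10^(L/10) = 2.122e+07 → L_total = 10·log₁₀(2.122e+07) = 73.27 dB.

73 dB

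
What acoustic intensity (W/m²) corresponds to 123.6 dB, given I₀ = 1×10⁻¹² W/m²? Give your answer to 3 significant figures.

I/I₀ = 10^(123.6/10) = 2.291e+12, so I = 2.291e+12 × 10⁻¹² W/m².

2.29 W/m²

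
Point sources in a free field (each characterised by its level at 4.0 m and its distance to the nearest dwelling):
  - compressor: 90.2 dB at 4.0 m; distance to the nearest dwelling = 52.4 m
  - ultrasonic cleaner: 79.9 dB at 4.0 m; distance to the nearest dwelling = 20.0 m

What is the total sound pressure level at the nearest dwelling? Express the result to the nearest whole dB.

70 dB

Propagate each source to the receiver with L = L_ref − 20·log₁₀(r/r_ref), then add intensities.
compressor: 90.2 − 20·log₁₀(52.4/4.0) = 90.2 − 22.35 = 67.85 dB.
ultrasonic cleaner: 79.9 − 20·log₁₀(20.0/4.0) = 79.9 − 13.98 = 65.92 dB.
Σ 10^(L/10) = 1.001e+07 → L_total = 10·log₁₀(1.001e+07) = 70.00 dB.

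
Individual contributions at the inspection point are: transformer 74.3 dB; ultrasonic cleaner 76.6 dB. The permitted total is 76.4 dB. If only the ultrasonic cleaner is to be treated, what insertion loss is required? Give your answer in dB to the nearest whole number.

The untreated sources together contribute 10^(74.3/10) = 2.692e+07, i.e. 74.30 dB.
To meet 76.4 dB overall, the treated ultrasonic cleaner may contribute at most 10^(76.4/10) − 2.692e+07 = 1.674e+07, i.e. 72.24 dB.
So the ultrasonic cleaner must be reduced from 76.6 to 72.24 dB: IL = 4.36 dB.

4 dB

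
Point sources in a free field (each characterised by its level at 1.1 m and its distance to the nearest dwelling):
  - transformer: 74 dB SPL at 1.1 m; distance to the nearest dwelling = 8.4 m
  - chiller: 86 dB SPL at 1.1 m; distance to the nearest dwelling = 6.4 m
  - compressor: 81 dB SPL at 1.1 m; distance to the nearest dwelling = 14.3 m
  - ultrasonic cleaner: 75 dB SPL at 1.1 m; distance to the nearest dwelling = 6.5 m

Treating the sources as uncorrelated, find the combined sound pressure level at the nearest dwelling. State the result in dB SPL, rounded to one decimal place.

71.4 dB SPL

First find each source's level at the receiver (point-source: −20·log₁₀(r/r_ref)), then combine on an intensity basis.
transformer: 74 − 20·log₁₀(8.4/1.1) = 74 − 17.66 = 56.34 dB SPL.
chiller: 86 − 20·log₁₀(6.4/1.1) = 86 − 15.30 = 70.70 dB SPL.
compressor: 81 − 20·log₁₀(14.3/1.1) = 81 − 22.28 = 58.72 dB SPL.
ultrasonic cleaner: 75 − 20·log₁₀(6.5/1.1) = 75 − 15.43 = 59.57 dB SPL.
Σ 10^(L/10) = 1.384e+07 → L_total = 10·log₁₀(1.384e+07) = 71.41 dB SPL.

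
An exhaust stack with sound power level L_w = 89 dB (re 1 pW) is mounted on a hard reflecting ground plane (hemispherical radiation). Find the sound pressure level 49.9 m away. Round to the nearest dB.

Free-field hemispherical radiation: L_p = L_w − 10·log₁₀(2π·r²), r = 49.9 m.
2π·r² = 1.565e+04 m², 10·log₁₀ of that is 41.944 dB.
L_p = 89 − 41.944 = 47.06 dB.

47 dB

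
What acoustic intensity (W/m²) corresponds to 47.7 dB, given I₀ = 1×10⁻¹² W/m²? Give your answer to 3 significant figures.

5.89e-08 W/m²

L = 10·log₁₀(I/I₀) ⇒ I = I₀·10^(L/10) = 10⁻¹² × 10^4.77.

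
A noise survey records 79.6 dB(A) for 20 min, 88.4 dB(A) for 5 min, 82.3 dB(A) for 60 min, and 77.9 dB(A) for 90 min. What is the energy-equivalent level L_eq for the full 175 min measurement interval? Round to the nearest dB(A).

81 dB(A)

The energy average is taken in the linear domain: L_eq = 10·log₁₀[(Σ tᵢ·10^(Lᵢ/10))/T], T = 175 min.
Σ tᵢ·10^(Lᵢ/10) = 20·10^(79.6/10) + 5·10^(88.4/10) + 60·10^(82.3/10) + 90·10^(77.9/10) = 2.102e+10.
L_eq = 10·log₁₀(2.102e+10/175) = 80.80 dB(A).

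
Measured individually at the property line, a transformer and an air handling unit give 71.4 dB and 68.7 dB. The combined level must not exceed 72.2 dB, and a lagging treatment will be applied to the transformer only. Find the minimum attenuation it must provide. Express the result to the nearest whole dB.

The untreated sources together contribute 10^(68.7/10) = 7.413e+06, i.e. 68.70 dB.
To meet 72.2 dB overall, the treated transformer may contribute at most 10^(72.2/10) − 7.413e+06 = 9.183e+06, i.e. 69.63 dB.
So the transformer must be reduced from 71.4 to 69.63 dB: IL = 1.77 dB.

2 dB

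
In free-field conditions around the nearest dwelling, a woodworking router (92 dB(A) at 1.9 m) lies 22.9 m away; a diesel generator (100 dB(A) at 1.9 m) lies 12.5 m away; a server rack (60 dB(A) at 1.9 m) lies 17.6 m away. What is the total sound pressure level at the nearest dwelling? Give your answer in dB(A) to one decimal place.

83.8 dB(A)

Propagate each source to the receiver with L = L_ref − 20·log₁₀(r/r_ref), then add intensities.
woodworking router: 92 − 20·log₁₀(22.9/1.9) = 92 − 21.62 = 70.38 dB(A).
diesel generator: 100 − 20·log₁₀(12.5/1.9) = 100 − 16.36 = 83.64 dB(A).
server rack: 60 − 20·log₁₀(17.6/1.9) = 60 − 19.34 = 40.66 dB(A).
Σ 10^(L/10) = 2.420e+08 → L_total = 10·log₁₀(2.420e+08) = 83.84 dB(A).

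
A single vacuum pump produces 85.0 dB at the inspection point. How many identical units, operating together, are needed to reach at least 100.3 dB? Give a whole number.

N identical sources give L₁ + 10·log₁₀ N, so require 10·log₁₀ N ≥ 100.3 − 85.0 = 15.3 dB.
N ≥ 10^(15.3/10) = 33.884, so N = 34.

34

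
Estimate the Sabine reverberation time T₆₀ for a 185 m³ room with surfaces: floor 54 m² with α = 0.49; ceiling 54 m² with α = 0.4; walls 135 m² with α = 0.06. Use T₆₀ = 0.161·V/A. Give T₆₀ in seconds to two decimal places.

0.53 s

Summing Sᵢαᵢ: 54·0.49 + 54·0.4 + 135·0.06 = 56.16 m².
T₆₀ = 0.161 × 185 / 56.16 = 0.530 s.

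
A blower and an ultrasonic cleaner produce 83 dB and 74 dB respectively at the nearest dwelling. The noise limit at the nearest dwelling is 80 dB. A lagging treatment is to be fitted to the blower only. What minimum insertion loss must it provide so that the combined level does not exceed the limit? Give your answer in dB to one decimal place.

4.3 dB

Fixed contribution from the other source: Σ 10^(L/10) = 10^(74/10) = 2.512e+07 (74.00 dB).
To meet 80 dB overall, the treated blower may contribute at most 10^(80/10) − 2.512e+07 = 7.488e+07, i.e. 78.74 dB.
Required insertion loss = 83 − 78.74 = 4.26 dB.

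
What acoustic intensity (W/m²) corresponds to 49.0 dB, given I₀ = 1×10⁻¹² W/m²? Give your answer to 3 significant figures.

7.94e-08 W/m²

L = 10·log₁₀(I/I₀) ⇒ I = I₀·10^(L/10) = 10⁻¹² × 10^4.90.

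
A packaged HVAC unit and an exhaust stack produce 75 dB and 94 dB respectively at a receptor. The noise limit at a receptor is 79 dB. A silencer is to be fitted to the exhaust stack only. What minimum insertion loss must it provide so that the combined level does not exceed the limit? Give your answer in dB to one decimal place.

The untreated sources together contribute 10^(75/10) = 3.162e+07, i.e. 75.00 dB.
The limit corresponds to 10^(79/10) = 7.943e+07; subtracting the fixed part leaves 4.781e+07 for the exhaust stack, i.e. 76.80 dB.
So the exhaust stack must be reduced from 94 to 76.80 dB: IL = 17.20 dB.

17.2 dB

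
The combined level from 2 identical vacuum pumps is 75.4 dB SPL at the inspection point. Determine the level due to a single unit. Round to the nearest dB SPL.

72 dB SPL

For N identical incoherent sources L_total = L₁ + 10·log₁₀ N, so L₁ = 75.4 − 10·log₁₀(2) = 75.4 − 3.010.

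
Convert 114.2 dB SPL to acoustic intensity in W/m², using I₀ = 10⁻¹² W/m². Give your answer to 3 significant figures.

L = 10·log₁₀(I/I₀) ⇒ I = I₀·10^(L/10) = 10⁻¹² × 10^11.42.

0.263 W/m²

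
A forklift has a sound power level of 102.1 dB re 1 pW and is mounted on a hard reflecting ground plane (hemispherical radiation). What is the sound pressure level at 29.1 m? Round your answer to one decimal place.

64.8 dB

L_p = L_w − 10·log₁₀(2π·r²) with r = 29.1 m.
2π·r² = 5321 m², 10·log₁₀ of that is 37.260 dB.
L_p = 102.1 − 37.260 = 64.84 dB.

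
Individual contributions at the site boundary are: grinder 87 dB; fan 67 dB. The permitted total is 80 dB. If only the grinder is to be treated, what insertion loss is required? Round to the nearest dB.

Everything except the grinder sums to 10^(67/10) = 5.012e+06 in linear terms, 67.00 dB.
To meet 80 dB overall, the treated grinder may contribute at most 10^(80/10) − 5.012e+06 = 9.499e+07, i.e. 79.78 dB.
So the grinder must be reduced from 87 to 79.78 dB: IL = 7.22 dB.

7 dB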